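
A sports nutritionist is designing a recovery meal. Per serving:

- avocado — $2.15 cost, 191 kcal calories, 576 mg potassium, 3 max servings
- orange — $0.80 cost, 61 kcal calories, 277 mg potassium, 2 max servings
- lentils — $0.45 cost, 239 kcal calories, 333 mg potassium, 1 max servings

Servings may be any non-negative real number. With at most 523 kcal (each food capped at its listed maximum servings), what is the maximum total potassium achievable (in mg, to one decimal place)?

Potassium per kcal: orange 4.541, avocado 3.016, lentils 1.393.
Take 2 servings of orange: uses 122 kcal, +554.0 mg potassium (running total 554.0 mg).
Take 2.099 servings of avocado: uses 401 kcal, +1209.3 mg potassium (running total 1763.3 mg).
Greedy by best ratio exhausts the calories allowance optimally: 1763.3 mg.

1763.3 mg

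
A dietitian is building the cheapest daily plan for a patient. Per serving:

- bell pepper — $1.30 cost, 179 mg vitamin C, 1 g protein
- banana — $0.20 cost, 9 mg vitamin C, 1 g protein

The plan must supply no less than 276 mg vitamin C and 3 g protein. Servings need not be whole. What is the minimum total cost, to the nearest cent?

With two linear requirements the optimum uses one or two foods; enumerate the corners.
bell pepper only: max(276/179, 3/1) = 3 servings → $3.90.
banana only: max(276/9, 3/1) = 30.67 servings → $6.13.
bell pepper + banana with both tight: 1.465 servings and 1.535 servings → $2.21.
Cheapest feasible corner: $2.21.

$2.21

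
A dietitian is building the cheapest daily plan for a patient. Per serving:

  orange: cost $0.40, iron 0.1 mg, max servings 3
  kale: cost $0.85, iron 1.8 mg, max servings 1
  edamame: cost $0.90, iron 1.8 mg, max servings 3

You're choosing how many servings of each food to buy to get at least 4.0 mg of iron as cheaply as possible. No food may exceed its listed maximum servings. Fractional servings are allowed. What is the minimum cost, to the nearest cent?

$1.95

Cost per mg of iron: kale $0.4722, edamame $0.5000, orange $4.0000.
Take 1 serving of kale: +1.8 mg iron for $0.85 (total $0.85, still need 2.2 mg).
Take 1.222 servings of edamame: +2.2 mg iron for $1.10 (total $1.95, still need 0.0 mg).
Greedy by cheapest-per-mg is optimal for a single linear constraint, so the minimum cost is $1.95.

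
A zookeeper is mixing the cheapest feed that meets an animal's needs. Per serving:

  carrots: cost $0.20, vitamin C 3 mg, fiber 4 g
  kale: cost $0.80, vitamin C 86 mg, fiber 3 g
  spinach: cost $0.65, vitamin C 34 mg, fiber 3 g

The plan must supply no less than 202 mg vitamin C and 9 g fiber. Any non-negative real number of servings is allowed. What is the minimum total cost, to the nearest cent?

$1.97

carrots only: max(202/3, 9/4) = 67.33 servings → $13.47.
kale only: max(202/86, 9/3) = 3 servings → $2.40.
spinach only: max(202/34, 9/3) = 5.941 servings → $3.86.
carrots + kale with both tight: 0.5015 servings and 2.331 servings → $1.97.
carrots + spinach: intersection lies outside the first quadrant.
kale + spinach with both tight: 1.923 servings and 1.077 servings → $2.24.
Cheapest feasible corner: $1.97.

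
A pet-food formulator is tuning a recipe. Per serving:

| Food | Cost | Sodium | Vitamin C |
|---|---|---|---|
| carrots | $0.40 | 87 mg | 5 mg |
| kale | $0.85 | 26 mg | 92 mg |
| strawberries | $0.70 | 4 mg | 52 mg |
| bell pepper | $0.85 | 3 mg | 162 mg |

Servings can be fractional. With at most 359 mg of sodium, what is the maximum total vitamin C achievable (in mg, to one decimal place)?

19386.0 mg

Vitamin C per mg sodium: bell pepper 54, strawberries 13, kale 3.538, carrots 0.05747.
With no serving limits, spend the whole sodium allowance on bell pepper: 359 mg / 3 mg × 162 mg = 19386.0 mg.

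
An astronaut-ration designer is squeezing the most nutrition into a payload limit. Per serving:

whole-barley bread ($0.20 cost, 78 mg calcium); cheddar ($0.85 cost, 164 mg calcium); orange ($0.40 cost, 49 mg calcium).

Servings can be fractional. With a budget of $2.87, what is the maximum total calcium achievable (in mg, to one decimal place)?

Calcium per dollar: whole-barley bread 390, cheddar 192.9, orange 122.5.
With no serving limits, spend the whole cost allowance on whole-barley bread: $2.87 / $0.20 × 78 mg = 1119.3 mg.

1119.3 mg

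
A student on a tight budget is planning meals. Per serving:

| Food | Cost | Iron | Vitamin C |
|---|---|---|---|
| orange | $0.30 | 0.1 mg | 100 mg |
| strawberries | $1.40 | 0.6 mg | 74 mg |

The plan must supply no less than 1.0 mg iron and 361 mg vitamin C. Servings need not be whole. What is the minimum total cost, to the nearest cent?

$2.51

At the optimum either one food covers both requirements or two foods hit both targets exactly; no other combination can be cheaper.
orange only: max(1.0/0.1, 361/100) = 10 servings → $3.00.
strawberries only: max(1.0/0.6, 361/74) = 4.878 servings → $6.83.
orange + strawberries with both tight: 2.711 servings and 1.215 servings → $2.51.
Cheapest feasible corner: $2.51.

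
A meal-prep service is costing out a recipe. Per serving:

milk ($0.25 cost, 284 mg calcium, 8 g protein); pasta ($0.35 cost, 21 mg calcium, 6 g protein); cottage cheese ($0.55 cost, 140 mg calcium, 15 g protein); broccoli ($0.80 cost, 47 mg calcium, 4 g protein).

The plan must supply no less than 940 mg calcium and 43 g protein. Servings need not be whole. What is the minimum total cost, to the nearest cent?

Two binding constraints pin down two serving amounts, so the optimal mix uses at most two foods. The candidates are each food alone (scaled to the tighter of calcium/protein) and each pair with both constraints tight.
milk only: max(940/284, 43/8) = 5.375 servings → $1.34.
pasta only: max(940/21, 43/6) = 44.76 servings → $15.67.
cottage cheese only: max(940/140, 43/15) = 6.714 servings → $3.69.
broccoli only: max(940/47, 43/4) = 20 servings → $16.00.
milk + pasta with both tight: 3.084 servings and 3.055 servings → $1.84.
milk + cottage cheese with both tight: 2.573 servings and 1.494 servings → $1.47.
milk + broccoli with both tight: 2.288 servings and 6.174 servings → $5.51.
pasta + cottage cheese: intersection lies outside the first quadrant.
pasta + broccoli with both targets exact would need a negative amount; discard.
cottage cheese + broccoli: the both-tight solution has a negative serving — not a feasible corner.
So the least-cost plan costs $1.34.

$1.34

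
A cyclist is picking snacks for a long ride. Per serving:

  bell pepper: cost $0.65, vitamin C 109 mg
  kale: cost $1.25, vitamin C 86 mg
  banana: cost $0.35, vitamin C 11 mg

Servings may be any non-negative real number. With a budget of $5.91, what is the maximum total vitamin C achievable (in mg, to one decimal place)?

Vitamin C per dollar: bell pepper 167.7, kale 68.8, banana 31.43.
With no serving limits, spend the whole cost allowance on bell pepper: $5.91 / $0.65 × 109 mg = 991.1 mg.

991.1 mg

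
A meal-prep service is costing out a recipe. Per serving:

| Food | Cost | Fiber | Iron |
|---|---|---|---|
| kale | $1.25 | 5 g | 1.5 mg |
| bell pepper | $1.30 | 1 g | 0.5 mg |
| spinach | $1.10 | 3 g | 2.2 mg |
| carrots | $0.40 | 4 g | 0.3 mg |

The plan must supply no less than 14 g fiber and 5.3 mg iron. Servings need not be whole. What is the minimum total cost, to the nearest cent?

kale only: max(14/5, 5.3/1.5) = 3.533 servings → $4.42.
bell pepper only: max(14/1, 5.3/0.5) = 14 servings → $18.20.
spinach only: max(14/3, 5.3/2.2) = 4.667 servings → $5.13.
carrots only: max(14/4, 5.3/0.3) = 17.67 servings → $7.07.
kale + bell pepper with both tight: 1.7 servings and 5.5 servings → $9.28.
kale + spinach with both tight: 2.292 servings and 0.8462 servings → $3.80.
kale + carrots: the both-tight solution has a negative serving — not a feasible corner.
bell pepper + spinach: the both-tight solution has a negative serving — not a feasible corner.
bell pepper + carrots with both tight: 10 servings and 1 serving → $13.40.
spinach + carrots with both tight: 2.152 servings and 1.886 servings → $3.12.
The minimum over all feasible corners is $3.12.

$3.12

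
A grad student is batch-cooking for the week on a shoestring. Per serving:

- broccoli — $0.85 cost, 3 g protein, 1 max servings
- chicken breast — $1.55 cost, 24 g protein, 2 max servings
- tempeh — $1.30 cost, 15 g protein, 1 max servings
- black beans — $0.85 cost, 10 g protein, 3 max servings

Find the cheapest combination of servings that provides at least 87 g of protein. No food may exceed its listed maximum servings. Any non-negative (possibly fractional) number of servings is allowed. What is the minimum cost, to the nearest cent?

Cost per g of protein: chicken breast $0.0646, black beans $0.0850, tempeh $0.0867, broccoli $0.2833.
Take 2 servings of chicken breast: +48.0 g protein for $3.10 (total $3.10, still need 39.0 g).
Take 3 servings of black beans: +30.0 g protein for $2.55 (total $5.65, still need 9.0 g).
Take 0.6 servings of tempeh: +9.0 g protein for $0.78 (total $6.43, still need 0.0 g).
Filling from the cheapest source first is optimal under one linear minimum: $6.43.

$6.43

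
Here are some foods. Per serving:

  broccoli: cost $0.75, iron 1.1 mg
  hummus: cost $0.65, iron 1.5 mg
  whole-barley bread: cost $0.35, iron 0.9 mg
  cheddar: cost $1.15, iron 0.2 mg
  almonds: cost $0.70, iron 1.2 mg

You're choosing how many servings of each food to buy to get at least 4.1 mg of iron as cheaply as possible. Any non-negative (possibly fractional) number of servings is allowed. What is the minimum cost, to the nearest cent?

$1.59

Cost per mg of iron: whole-barley bread $0.3889, hummus $0.4333, almonds $0.5833, broccoli $0.6818, cheddar $5.7500.
With no serving limits, use only whole-barley bread: 4.1 mg / 0.9 mg = 4.556 servings × $0.35 = $1.59.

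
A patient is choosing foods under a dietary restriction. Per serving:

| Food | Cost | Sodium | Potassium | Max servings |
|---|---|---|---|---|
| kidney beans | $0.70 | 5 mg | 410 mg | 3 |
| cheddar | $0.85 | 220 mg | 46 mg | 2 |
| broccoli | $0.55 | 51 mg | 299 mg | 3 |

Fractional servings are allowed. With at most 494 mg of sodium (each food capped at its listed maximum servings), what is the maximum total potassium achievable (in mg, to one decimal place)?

2195.2 mg

Potassium per mg sodium: kidney beans 82, broccoli 5.863, cheddar 0.2091.
Take 3 servings of kidney beans: uses 15 mg sodium, +1230.0 mg potassium (running total 1230.0 mg).
Take 3 servings of broccoli: uses 153 mg sodium, +897.0 mg potassium (running total 2127.0 mg).
Take 1.482 servings of cheddar: uses 326 mg sodium, +68.2 mg potassium (running total 2195.2 mg).
Filling greedily by potassium-per-mg sodium is optimal for one linear limit, giving 2195.2 mg.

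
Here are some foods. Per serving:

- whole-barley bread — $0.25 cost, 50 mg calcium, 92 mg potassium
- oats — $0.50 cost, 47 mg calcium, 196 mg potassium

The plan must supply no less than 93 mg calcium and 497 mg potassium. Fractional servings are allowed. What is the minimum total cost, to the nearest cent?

whole-barley bread only: max(93/50, 497/92) = 5.402 servings → $1.35.
oats only: max(93/47, 497/196) = 2.536 servings → $1.27.
whole-barley bread + oats: the both-tight solution has a negative serving — not a feasible corner.
Cheapest feasible corner: $1.27.

$1.27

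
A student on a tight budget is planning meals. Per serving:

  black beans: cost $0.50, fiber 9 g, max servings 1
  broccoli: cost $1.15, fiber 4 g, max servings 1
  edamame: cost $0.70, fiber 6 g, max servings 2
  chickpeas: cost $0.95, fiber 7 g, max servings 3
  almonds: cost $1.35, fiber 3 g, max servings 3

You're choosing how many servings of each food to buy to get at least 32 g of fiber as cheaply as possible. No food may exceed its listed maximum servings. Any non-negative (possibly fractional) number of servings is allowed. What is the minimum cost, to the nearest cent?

Cost per g of fiber: black beans $0.0556, edamame $0.1167, chickpeas $0.1357, broccoli $0.2875, almonds $0.4500.
Take 1 serving of black beans: +9.0 g fiber for $0.50 (total $0.50, still need 23.0 g).
Take 2 servings of edamame: +12.0 g fiber for $1.40 (total $1.90, still need 11.0 g).
Take 1.571 servings of chickpeas: +11.0 g fiber for $1.49 (total $3.39, still need 0.0 g).
Filling from the cheapest source first is optimal under one linear minimum: $3.39.

$3.39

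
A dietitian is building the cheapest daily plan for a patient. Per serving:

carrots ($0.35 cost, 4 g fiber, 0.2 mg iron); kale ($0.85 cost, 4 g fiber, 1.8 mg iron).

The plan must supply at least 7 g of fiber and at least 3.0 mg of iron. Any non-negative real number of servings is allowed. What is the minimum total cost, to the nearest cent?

The cheapest plan sits at a corner of the feasible region — with two constraints it uses at most two foods.
carrots only: max(7/4, 3.0/0.2) = 15 servings → $5.25.
kale only: max(7/4, 3.0/1.8) = 1.75 servings → $1.49.
carrots + kale with both tight: 0.09375 servings and 1.656 servings → $1.44.
Cheapest feasible corner: $1.44.

$1.44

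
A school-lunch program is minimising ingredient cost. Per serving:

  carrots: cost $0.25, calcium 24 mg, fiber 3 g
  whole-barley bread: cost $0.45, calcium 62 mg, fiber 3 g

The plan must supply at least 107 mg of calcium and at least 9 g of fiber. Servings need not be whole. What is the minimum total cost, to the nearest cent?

With two linear requirements the optimum uses one or two foods; enumerate the corners.
carrots only: max(107/24, 9/3) = 4.458 servings → $1.11.
whole-barley bread only: max(107/62, 9/3) = 3 servings → $1.35.
carrots + whole-barley bread with both tight: 2.079 servings and 0.9211 servings → $0.93.
Cheapest feasible corner: $0.93.

$0.93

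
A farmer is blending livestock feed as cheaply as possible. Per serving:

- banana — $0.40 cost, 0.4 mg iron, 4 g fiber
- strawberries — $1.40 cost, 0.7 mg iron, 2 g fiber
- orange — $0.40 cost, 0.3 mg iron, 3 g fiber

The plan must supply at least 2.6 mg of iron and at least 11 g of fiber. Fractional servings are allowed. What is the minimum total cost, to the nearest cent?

$2.60

Two binding constraints pin down two serving amounts, so the optimal mix uses at most two foods. The candidates are each food alone (scaled to the tighter of iron/fiber) and each pair with both constraints tight.
banana only: max(2.6/0.4, 11/4) = 6.5 servings → $2.60.
strawberries only: max(2.6/0.7, 11/2) = 5.5 servings → $7.70.
orange only: max(2.6/0.3, 11/3) = 8.667 servings → $3.47.
banana + strawberries with both tight: 1.25 servings and 3 servings → $4.70.
banana + orange (both tight): parallel constraints — no distinct corner.
strawberries + orange with both tight: 3 servings and 1.667 servings → $4.87.
So the least-cost plan costs $2.60.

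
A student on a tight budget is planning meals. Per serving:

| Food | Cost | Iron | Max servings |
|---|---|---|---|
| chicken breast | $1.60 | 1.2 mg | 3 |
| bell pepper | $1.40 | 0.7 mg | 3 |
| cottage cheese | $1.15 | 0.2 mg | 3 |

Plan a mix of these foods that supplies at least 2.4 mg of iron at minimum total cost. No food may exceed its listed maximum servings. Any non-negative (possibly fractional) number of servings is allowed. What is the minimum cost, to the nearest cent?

Cost per mg of iron: chicken breast $1.3333, bell pepper $2.0000, cottage cheese $5.7500.
Take 2 servings of chicken breast: +2.4 mg iron for $3.20 (total $3.20, still need 0.0 mg).
Greedy by cheapest-per-mg is optimal for a single linear constraint, so the minimum cost is $3.20.

$3.20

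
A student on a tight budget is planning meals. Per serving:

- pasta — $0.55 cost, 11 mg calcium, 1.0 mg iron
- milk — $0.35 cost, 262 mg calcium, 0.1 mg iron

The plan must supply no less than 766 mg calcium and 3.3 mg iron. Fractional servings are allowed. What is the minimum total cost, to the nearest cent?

$2.64

pasta only: max(766/11, 3.3/1.0) = 69.64 servings → $38.30.
milk only: max(766/262, 3.3/0.1) = 33 servings → $11.55.
pasta + milk with both tight: 3.02 servings and 2.797 servings → $2.64.
Cheapest feasible corner: $2.64.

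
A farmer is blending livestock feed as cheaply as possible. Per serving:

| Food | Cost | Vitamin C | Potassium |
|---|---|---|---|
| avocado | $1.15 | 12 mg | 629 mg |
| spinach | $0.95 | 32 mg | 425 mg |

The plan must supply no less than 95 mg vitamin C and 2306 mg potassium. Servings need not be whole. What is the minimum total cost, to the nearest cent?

Two binding constraints pin down two serving amounts, so the optimal mix uses at most two foods. The candidates are each food alone (scaled to the tighter of vitamin C/potassium) and each pair with both constraints tight.
avocado only: max(95/12, 2306/629) = 7.917 servings → $9.10.
spinach only: max(95/32, 2306/425) = 5.426 servings → $5.15.
avocado + spinach with both tight: 2.224 servings and 2.135 servings → $4.59.
So the least-cost plan costs $4.59.

$4.59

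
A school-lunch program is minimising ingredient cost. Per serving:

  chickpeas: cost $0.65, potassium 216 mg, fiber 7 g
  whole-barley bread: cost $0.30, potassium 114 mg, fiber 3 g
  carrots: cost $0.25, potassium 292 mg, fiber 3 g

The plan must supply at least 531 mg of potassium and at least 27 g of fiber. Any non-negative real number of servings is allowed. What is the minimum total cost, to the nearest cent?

$2.25

chickpeas only: max(531/216, 27/7) = 3.857 servings → $2.51.
whole-barley bread only: max(531/114, 27/3) = 9 servings → $2.70.
carrots only: max(531/292, 27/3) = 9 servings → $2.25.
chickpeas + whole-barley bread: intersection lies outside the first quadrant.
chickpeas + carrots: intersection lies outside the first quadrant.
whole-barley bread + carrots: the both-tight solution has a negative serving — not a feasible corner.
Cheapest feasible corner: $2.25.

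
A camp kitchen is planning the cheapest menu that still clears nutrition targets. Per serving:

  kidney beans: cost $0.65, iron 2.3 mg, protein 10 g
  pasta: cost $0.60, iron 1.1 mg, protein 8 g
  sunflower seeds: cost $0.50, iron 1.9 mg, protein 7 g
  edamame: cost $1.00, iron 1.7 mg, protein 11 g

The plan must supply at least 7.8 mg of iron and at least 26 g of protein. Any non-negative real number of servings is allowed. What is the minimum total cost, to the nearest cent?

$2.05

Check every corner: each single food scaled to meet both minima, and each pair solved so both constraints bind.
kidney beans only: max(7.8/2.3, 26/10) = 3.391 servings → $2.20.
pasta only: max(7.8/1.1, 26/8) = 7.091 servings → $4.25.
sunflower seeds only: max(7.8/1.9, 26/7) = 4.105 servings → $2.05.
edamame only: max(7.8/1.7, 26/11) = 4.588 servings → $4.59.
kidney beans + pasta: the both-tight solution has a negative serving — not a feasible corner.
kidney beans + sunflower seeds with both targets exact would need a negative amount; discard.
kidney beans + edamame with both targets exact would need a negative amount; discard.
pasta + sunflower seeds with both targets exact would need a negative amount; discard.
pasta + edamame: intersection lies outside the first quadrant.
sunflower seeds + edamame: intersection lies outside the first quadrant.
The minimum over all feasible corners is $2.05.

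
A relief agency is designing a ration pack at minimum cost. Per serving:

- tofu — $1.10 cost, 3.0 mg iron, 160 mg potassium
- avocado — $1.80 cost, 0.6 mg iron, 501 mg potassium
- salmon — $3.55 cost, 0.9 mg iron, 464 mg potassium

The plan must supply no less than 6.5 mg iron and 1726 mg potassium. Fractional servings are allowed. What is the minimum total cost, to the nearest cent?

The cheapest plan sits at a corner of the feasible region — with two constraints it uses at most two foods.
tofu only: max(6.5/3.0, 1726/160) = 10.79 servings → $11.87.
avocado only: max(6.5/0.6, 1726/501) = 10.83 servings → $19.50.
salmon only: max(6.5/0.9, 1726/464) = 7.222 servings → $25.64.
tofu + avocado with both tight: 1.578 servings and 2.941 servings → $7.03.
tofu + salmon with both tight: 1.172 servings and 3.316 servings → $13.06.
avocado + salmon with both targets exact would need a negative amount; discard.
The minimum over all feasible corners is $7.03.

$7.03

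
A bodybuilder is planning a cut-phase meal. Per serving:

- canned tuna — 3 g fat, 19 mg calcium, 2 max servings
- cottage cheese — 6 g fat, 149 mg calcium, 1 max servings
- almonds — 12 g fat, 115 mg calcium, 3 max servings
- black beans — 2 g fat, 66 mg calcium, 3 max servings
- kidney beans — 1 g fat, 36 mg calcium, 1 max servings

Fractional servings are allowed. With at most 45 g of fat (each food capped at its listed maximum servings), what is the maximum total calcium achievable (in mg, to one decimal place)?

689.7 mg

Calcium per g fat: kidney beans 36, black beans 33, cottage cheese 24.83, almonds 9.583, canned tuna 6.333.
Take 1 serving of kidney beans: uses 1 g fat, +36.0 mg calcium (running total 36.0 mg).
Take 3 servings of black beans: uses 6 g fat, +198.0 mg calcium (running total 234.0 mg).
Take 1 serving of cottage cheese: uses 6 g fat, +149.0 mg calcium (running total 383.0 mg).
Take 2.667 servings of almonds: uses 32 g fat, +306.7 mg calcium (running total 689.7 mg).
Greedy by best ratio exhausts the fat allowance optimally: 689.7 mg.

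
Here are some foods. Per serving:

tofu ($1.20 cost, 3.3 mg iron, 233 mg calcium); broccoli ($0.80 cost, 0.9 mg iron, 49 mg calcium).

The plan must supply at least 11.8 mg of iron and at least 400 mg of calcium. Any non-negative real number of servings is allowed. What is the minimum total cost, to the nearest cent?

The cheapest plan sits at a corner of the feasible region — with two constraints it uses at most two foods.
tofu only: max(11.8/3.3, 400/233) = 3.576 servings → $4.29.
broccoli only: max(11.8/0.9, 400/49) = 13.11 servings → $10.49.
tofu + broccoli: the both-tight solution has a negative serving — not a feasible corner.
The minimum over all feasible corners is $4.29.

$4.29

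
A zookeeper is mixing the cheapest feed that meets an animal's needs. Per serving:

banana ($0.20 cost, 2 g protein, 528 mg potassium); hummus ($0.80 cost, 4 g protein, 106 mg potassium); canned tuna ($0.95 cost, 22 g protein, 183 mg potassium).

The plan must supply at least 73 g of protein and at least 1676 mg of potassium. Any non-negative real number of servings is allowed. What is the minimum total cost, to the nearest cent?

$3.39

Compare the cost at each extreme point of the feasible region.
banana only: max(73/2, 1676/528) = 36.5 servings → $7.30.
hummus only: max(73/4, 1676/106) = 18.25 servings → $14.60.
canned tuna only: max(73/22, 1676/183) = 9.158 servings → $8.70.
banana + hummus: the both-tight solution has a negative serving — not a feasible corner.
banana + canned tuna with both tight: 2.09 servings and 3.128 servings → $3.39.
hummus + canned tuna with both tight: 14.7 servings and 0.6462 servings → $12.37.
So the least-cost plan costs $3.39.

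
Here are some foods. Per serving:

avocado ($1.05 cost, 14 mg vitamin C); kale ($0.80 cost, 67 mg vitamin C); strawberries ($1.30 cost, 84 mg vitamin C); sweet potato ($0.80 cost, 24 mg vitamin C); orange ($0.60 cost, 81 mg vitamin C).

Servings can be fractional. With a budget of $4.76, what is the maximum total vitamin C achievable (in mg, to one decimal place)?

642.6 mg

Vitamin C per dollar: orange 135, kale 83.75, strawberries 64.62, sweet potato 30, avocado 13.33.
With no serving limits, spend the whole cost allowance on orange: $4.76 / $0.60 × 81 mg = 642.6 mg.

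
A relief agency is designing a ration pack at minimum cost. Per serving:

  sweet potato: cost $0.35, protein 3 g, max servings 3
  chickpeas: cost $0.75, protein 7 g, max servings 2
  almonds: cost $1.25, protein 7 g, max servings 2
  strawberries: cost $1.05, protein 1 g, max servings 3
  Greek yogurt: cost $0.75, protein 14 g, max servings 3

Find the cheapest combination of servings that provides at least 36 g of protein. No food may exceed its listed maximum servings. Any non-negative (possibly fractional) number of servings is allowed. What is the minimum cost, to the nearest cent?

$1.93

Cost per g of protein: Greek yogurt $0.0536, chickpeas $0.1071, sweet potato $0.1167, almonds $0.1786, strawberries $1.0500.
Take 2.571 servings of Greek yogurt: +36.0 g protein for $1.93 (total $1.93, still need 0.0 g).
Filling from the cheapest source first is optimal under one linear minimum: $1.93.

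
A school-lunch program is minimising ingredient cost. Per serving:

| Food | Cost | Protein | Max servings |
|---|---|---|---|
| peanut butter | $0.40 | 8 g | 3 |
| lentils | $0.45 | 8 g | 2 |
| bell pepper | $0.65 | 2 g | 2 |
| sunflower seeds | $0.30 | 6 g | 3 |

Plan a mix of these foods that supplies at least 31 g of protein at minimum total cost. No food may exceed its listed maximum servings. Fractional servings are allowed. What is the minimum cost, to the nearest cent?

Cost per g of protein: peanut butter $0.0500, sunflower seeds $0.0500, lentils $0.0563, bell pepper $0.3250.
Take 3 servings of peanut butter: +24.0 g protein for $1.20 (total $1.20, still need 7.0 g).
Take 1.167 servings of sunflower seeds: +7.0 g protein for $0.35 (total $1.55, still need 0.0 g).
Greedy by cheapest-per-g is optimal for a single linear constraint, so the minimum cost is $1.55.

$1.55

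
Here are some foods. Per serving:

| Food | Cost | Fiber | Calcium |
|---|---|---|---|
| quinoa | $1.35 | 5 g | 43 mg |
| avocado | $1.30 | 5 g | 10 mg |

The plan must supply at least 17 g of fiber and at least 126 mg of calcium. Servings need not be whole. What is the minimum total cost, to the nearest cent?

$4.56

Check every corner: each single food scaled to meet both minima, and each pair solved so both constraints bind.
quinoa only: max(17/5, 126/43) = 3.4 servings → $4.59.
avocado only: max(17/5, 126/10) = 12.6 servings → $16.38.
quinoa + avocado with both tight: 2.788 servings and 0.6121 servings → $4.56.
The minimum over all feasible corners is $4.56.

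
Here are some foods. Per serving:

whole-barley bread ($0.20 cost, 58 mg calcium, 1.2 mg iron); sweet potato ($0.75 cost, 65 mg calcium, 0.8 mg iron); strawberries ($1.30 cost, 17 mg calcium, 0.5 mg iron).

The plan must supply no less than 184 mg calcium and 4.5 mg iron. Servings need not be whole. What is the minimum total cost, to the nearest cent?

At the optimum either one food covers both requirements or two foods hit both targets exactly; no other combination can be cheaper.
whole-barley bread only: max(184/58, 4.5/1.2) = 3.75 servings → $0.75.
sweet potato only: max(184/65, 4.5/0.8) = 5.625 servings → $4.22.
strawberries only: max(184/17, 4.5/0.5) = 10.82 servings → $14.07.
whole-barley bread + sweet potato with both targets exact would need a negative amount; discard.
whole-barley bread + strawberries with both tight: 1.802 servings and 4.674 servings → $6.44.
sweet potato + strawberries with both tight: 0.8201 servings and 7.688 servings → $10.61.
The minimum over all feasible corners is $0.75.

$0.75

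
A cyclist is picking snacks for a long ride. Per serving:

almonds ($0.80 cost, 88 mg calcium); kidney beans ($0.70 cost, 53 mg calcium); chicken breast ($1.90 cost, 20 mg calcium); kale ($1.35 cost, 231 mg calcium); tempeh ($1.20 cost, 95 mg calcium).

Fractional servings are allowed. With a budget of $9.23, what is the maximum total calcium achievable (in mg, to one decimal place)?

Calcium per dollar: kale 171.1, almonds 110, tempeh 79.17, kidney beans 75.71, chicken breast 10.53.
With no serving limits, spend the whole cost allowance on kale: $9.23 / $1.35 × 231 mg = 1579.4 mg.

1579.4 mg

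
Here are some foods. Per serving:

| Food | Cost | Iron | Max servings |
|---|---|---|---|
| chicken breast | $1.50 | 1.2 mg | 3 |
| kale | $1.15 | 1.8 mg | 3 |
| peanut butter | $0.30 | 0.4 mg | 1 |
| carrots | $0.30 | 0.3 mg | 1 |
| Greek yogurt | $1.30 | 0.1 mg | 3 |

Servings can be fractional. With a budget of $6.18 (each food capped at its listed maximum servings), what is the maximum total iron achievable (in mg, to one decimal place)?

Iron per dollar: kale 1.565, peanut butter 1.333, carrots 1, chicken breast 0.8, Greek yogurt 0.07692.
Take 3 servings of kale: spends $3.45, +5.4 mg iron (running total 5.4 mg).
Take 1 serving of peanut butter: spends $0.30, +0.4 mg iron (running total 5.8 mg).
Take 1 serving of carrots: spends $0.30, +0.3 mg iron (running total 6.1 mg).
Take 1.42 servings of chicken breast: spends $2.13, +1.7 mg iron (running total 7.8 mg).
Greedy by best ratio exhausts the cost allowance optimally: 7.8 mg.

7.8 mg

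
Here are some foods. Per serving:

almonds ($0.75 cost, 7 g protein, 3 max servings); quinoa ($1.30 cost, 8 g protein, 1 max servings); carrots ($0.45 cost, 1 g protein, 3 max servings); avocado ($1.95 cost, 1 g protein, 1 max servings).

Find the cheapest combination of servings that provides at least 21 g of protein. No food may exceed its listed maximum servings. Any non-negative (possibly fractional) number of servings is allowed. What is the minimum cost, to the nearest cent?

$2.25

Cost per g of protein: almonds $0.1071, quinoa $0.1625, carrots $0.4500, avocado $1.9500.
Take 3 servings of almonds: +21.0 g protein for $2.25 (total $2.25, still need 0.0 g).
Greedy by cheapest-per-g is optimal for a single linear constraint, so the minimum cost is $2.25.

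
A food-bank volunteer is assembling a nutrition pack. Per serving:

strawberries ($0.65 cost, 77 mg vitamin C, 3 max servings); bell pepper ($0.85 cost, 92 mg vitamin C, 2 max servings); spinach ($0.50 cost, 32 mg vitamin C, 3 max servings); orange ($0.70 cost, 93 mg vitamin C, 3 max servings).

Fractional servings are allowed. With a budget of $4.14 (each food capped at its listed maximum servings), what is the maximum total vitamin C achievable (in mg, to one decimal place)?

519.7 mg

Vitamin C per dollar: orange 132.9, strawberries 118.5, bell pepper 108.2, spinach 64.
Take 3 servings of orange: spends $2.10, +279.0 mg vitamin C (running total 279.0 mg).
Take 3 servings of strawberries: spends $1.95, +231.0 mg vitamin C (running total 510.0 mg).
Take 0.1059 servings of bell pepper: spends $0.09, +9.7 mg vitamin C (running total 519.7 mg).
Filling greedily by vitamin C-per-dollar is optimal for one linear limit, giving 519.7 mg.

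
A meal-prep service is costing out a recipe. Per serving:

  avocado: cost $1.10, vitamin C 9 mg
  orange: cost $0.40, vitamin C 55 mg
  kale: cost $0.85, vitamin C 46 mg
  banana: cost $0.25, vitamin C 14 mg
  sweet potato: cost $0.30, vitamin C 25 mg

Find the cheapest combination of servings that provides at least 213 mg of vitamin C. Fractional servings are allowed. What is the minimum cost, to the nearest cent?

$1.55

Cost per mg of vitamin C: orange $0.0073, sweet potato $0.0120, banana $0.0179, kale $0.0185, avocado $0.1222.
With no serving limits, use only orange: 213 mg / 55 mg = 3.873 servings × $0.40 = $1.55.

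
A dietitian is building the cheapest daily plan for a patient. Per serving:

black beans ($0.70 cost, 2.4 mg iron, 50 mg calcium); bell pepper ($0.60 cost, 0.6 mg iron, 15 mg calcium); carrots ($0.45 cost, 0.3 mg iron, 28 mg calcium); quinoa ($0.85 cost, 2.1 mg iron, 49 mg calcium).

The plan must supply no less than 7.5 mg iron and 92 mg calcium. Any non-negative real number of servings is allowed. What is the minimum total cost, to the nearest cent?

$2.19

Compare the cost at each extreme point of the feasible region.
black beans only: max(7.5/2.4, 92/50) = 3.125 servings → $2.19.
bell pepper only: max(7.5/0.6, 92/15) = 12.5 servings → $7.50.
carrots only: max(7.5/0.3, 92/28) = 25 servings → $11.25.
quinoa only: max(7.5/2.1, 92/49) = 3.571 servings → $3.04.
black beans + bell pepper: intersection lies outside the first quadrant.
black beans + carrots with both targets exact would need a negative amount; discard.
black beans + quinoa: intersection lies outside the first quadrant.
bell pepper + carrots with both targets exact would need a negative amount; discard.
bell pepper + quinoa: the both-tight solution has a negative serving — not a feasible corner.
carrots + quinoa: intersection lies outside the first quadrant.
Cheapest feasible corner: $2.19.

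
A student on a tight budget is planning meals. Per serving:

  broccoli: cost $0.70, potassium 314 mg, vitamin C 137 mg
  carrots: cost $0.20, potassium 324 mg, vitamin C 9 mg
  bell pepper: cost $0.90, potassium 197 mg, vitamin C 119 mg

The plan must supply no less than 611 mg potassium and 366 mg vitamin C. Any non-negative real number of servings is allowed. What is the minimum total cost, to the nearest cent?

$1.87

An LP optimum is at a vertex; with two nutrient constraints at most two foods are used. Check each candidate.
broccoli only: max(611/314, 366/137) = 2.672 servings → $1.87.
carrots only: max(611/324, 366/9) = 40.67 servings → $8.13.
bell pepper only: max(611/197, 366/119) = 3.102 servings → $2.79.
broccoli + carrots with both targets exact would need a negative amount; discard.
broccoli + bell pepper with both tight: 0.05849 servings and 3.008 servings → $2.75.
carrots + bell pepper with both tight: 0.0165 servings and 3.074 servings → $2.77.
Cheapest feasible corner: $1.87.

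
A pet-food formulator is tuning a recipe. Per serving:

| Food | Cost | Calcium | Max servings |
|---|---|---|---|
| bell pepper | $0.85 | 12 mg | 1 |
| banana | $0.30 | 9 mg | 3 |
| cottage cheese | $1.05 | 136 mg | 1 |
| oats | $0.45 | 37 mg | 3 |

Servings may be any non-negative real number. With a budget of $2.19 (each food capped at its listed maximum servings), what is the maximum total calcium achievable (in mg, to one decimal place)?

229.7 mg

Calcium per dollar: cottage cheese 129.5, oats 82.22, banana 30, bell pepper 14.12.
Take 1 serving of cottage cheese: spends $1.05, +136.0 mg calcium (running total 136.0 mg).
Take 2.533 servings of oats: spends $1.14, +93.7 mg calcium (running total 229.7 mg).
Greedy by best ratio exhausts the cost allowance optimally: 229.7 mg.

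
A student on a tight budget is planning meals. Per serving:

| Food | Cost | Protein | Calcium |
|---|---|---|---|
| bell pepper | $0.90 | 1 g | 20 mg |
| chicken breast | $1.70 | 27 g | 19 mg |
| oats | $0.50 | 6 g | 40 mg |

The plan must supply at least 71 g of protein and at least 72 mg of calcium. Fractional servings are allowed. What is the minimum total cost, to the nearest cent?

Two binding constraints pin down two serving amounts, so the optimal mix uses at most two foods. The candidates are each food alone (scaled to the tighter of protein/calcium) and each pair with both constraints tight.
bell pepper only: max(71/1, 72/20) = 71 servings → $63.90.
chicken breast only: max(71/27, 72/19) = 3.789 servings → $6.44.
oats only: max(71/6, 72/40) = 11.83 servings → $5.92.
bell pepper + chicken breast with both tight: 1.142 servings and 2.587 servings → $5.43.
bell pepper + oats: the both-tight solution has a negative serving — not a feasible corner.
chicken breast + oats with both tight: 2.493 servings and 0.6159 servings → $4.55.
Cheapest feasible corner: $4.55.

$4.55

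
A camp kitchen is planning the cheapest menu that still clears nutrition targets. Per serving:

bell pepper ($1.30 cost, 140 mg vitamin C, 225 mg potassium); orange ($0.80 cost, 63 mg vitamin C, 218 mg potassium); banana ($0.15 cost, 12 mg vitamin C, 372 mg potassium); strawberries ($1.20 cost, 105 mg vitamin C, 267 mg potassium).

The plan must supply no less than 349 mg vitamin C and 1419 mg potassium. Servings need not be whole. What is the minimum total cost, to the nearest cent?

For a min-cost LP with two ≥-constraints, a basic feasible solution has at most two positive variables.
bell pepper only: max(349/140, 1419/225) = 6.307 servings → $8.20.
orange only: max(349/63, 1419/218) = 6.509 servings → $5.21.
banana only: max(349/12, 1419/372) = 29.08 servings → $4.36.
strawberries only: max(349/105, 1419/267) = 5.315 servings → $6.38.
bell pepper + orange with both targets exact would need a negative amount; discard.
bell pepper + banana with both tight: 2.284 servings and 2.433 servings → $3.33.
bell pepper + strawberries: the both-tight solution has a negative serving — not a feasible corner.
orange + banana with both tight: 5.418 servings and 0.6395 servings → $4.43.
orange + strawberries with both targets exact would need a negative amount; discard.
banana + strawberries with both tight: 1.557 servings and 3.146 servings → $4.01.
So the least-cost plan costs $3.33.

$3.33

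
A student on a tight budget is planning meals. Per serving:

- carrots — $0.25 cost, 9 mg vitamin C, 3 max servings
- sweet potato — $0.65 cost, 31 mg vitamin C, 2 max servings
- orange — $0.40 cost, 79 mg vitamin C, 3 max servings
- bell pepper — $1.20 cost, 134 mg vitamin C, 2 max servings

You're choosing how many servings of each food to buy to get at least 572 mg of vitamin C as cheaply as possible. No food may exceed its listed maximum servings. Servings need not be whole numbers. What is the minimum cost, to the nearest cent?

Cost per mg of vitamin C: orange $0.0051, bell pepper $0.0090, sweet potato $0.0210, carrots $0.0278.
Take 3 servings of orange: +237.0 mg vitamin C for $1.20 (total $1.20, still need 335.0 mg).
Take 2 servings of bell pepper: +268.0 mg vitamin C for $2.40 (total $3.60, still need 67.0 mg).
Take 2 servings of sweet potato: +62.0 mg vitamin C for $1.30 (total $4.90, still need 5.0 mg).
Take 0.5556 servings of carrots: +5.0 mg vitamin C for $0.14 (total $5.04, still need 0.0 mg).
Filling from the cheapest source first is optimal under one linear minimum: $5.04.

$5.04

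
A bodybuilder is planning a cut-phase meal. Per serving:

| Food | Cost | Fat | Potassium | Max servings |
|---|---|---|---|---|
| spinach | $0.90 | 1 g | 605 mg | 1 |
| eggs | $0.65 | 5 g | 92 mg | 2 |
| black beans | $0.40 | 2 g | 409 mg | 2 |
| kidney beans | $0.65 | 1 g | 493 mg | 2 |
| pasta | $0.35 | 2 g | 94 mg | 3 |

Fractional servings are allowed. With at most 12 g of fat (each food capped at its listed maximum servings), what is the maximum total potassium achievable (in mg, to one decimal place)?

Potassium per g fat: spinach 605, kidney beans 493, black beans 204.5, pasta 47, eggs 18.4.
Take 1 serving of spinach: uses 1 g fat, +605.0 mg potassium (running total 605.0 mg).
Take 2 servings of kidney beans: uses 2 g fat, +986.0 mg potassium (running total 1591.0 mg).
Take 2 servings of black beans: uses 4 g fat, +818.0 mg potassium (running total 2409.0 mg).
Take 2.5 servings of pasta: uses 5 g fat, +235.0 mg potassium (running total 2644.0 mg).
Greedy by best ratio exhausts the fat allowance optimally: 2644.0 mg.

2644.0 mg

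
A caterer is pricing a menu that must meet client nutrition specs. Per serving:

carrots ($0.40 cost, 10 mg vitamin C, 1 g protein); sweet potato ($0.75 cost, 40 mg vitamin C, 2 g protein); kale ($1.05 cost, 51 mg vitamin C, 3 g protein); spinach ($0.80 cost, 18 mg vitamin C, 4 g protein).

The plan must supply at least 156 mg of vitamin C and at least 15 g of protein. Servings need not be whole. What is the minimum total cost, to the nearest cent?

$4.00

A basic optimal solution has at most two foods positive. Try each food alone and each pair with both targets met exactly.
carrots only: max(156/10, 15/1) = 15.6 servings → $6.24.
sweet potato only: max(156/40, 15/2) = 7.5 servings → $5.62.
kale only: max(156/51, 15/3) = 5 servings → $5.25.
spinach only: max(156/18, 15/4) = 8.667 servings → $6.93.
carrots + sweet potato with both tight: 14.4 servings and 0.3 servings → $5.99.
carrots + kale with both tight: 14.14 servings and 0.2857 servings → $5.96.
carrots + spinach with both targets exact would need a negative amount; discard.
sweet potato + kale: the both-tight solution has a negative serving — not a feasible corner.
sweet potato + spinach with both tight: 2.855 servings and 2.323 servings → $4.00.
kale + spinach with both tight: 2.36 servings and 1.98 servings → $4.06.
Cheapest feasible corner: $4.00.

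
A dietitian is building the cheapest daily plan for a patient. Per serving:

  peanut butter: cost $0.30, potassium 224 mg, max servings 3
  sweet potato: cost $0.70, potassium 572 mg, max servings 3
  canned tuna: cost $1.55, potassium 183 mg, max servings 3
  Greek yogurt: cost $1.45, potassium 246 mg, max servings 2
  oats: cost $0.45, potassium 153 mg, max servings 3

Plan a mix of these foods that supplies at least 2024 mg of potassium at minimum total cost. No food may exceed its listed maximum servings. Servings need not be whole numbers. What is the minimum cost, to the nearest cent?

$2.51

Cost per mg of potassium: sweet potato $0.0012, peanut butter $0.0013, oats $0.0029, Greek yogurt $0.0059, canned tuna $0.0085.
Take 3 servings of sweet potato: +1716.0 mg potassium for $2.10 (total $2.10, still need 308.0 mg).
Take 1.375 servings of peanut butter: +308.0 mg potassium for $0.41 (total $2.51, still need 0.0 mg).
Filling from the cheapest source first is optimal under one linear minimum: $2.51.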